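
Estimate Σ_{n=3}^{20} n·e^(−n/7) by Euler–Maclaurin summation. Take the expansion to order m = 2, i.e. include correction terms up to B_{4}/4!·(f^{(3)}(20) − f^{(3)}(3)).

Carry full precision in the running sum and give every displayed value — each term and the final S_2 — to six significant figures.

Integral: ∫_3^20 x·e^(−x/7) dx = 34.7460.
Boundary: ½(f(3) + f(20)) = ½(1.95432 + 1.14865) = 1.55148.
Integral + boundary = 36.2975.
Order-1 term: 1/12 · (-0.106661 − 0.372251) = -0.0399093.
Partial sum through k=1: 36.2575.
Order-2 term: −1/720 · (0.000167442 − 0.0341863) = 4.72484e-05.

S_2 ≈ 36.2576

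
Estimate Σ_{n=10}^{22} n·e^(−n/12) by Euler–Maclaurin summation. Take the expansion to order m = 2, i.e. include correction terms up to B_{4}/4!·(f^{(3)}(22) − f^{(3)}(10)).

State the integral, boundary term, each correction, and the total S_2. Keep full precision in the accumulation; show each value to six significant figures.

S_2 ≈ 53.4175

The integral term ∫_10^22 x·e^(−x/12) dx = 49.5030.
Endpoint term: (f(10) + f(22))/2 = (4.34598 + 3.51735)/2 = 3.93167.
Integral + boundary = 53.4347.
Correction k=1: B_{2}/2! · (f^{(1)}(22) − f^{(1)}(10)) = 1/12 · (-0.133233 − 0.0724330) = -0.0171388.
After k=1: 53.4175.
Correction k=2: B_{4}/4! · (f^{(3)}(22) − f^{(3)}(10)) = −1/720 · (0.00129532 − 0.00653909) = 7.28302e-06.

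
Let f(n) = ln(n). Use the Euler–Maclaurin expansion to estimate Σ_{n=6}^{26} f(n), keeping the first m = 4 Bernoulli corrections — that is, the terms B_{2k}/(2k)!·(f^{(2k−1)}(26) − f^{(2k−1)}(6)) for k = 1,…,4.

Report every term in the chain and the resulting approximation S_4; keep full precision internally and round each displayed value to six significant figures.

∫_6^26 ln(x) dx evaluates to 53.9600.
½[f(6) + f(26)] = ½[1.79176 + 3.25810] = 2.52493.
Running total after boundary: 56.4849.
k=1: B_{2}/(2)! × [f^{(1)}(26) − f^{(1)}(6)] = 1/12 × (0.0384615 − 0.166667) = -0.0106838.
Partial sum through k=1: 56.4742.
k=2: B_{4}/(4)! × [f^{(3)}(26) − f^{(3)}(6)] = −1/720 × (0.000113792 − 0.00925926) = 1.27020e-05.
Partial sum through k=2: 56.4742.
k=3: B_{6}/(6)! × [f^{(5)}(26) − f^{(5)}(6)] = 1/30240 × (2.01997e-06 − 0.00308642) = -1.01997e-07.
Partial sum through k=3: 56.4742.
k=4: B_{8}/(8)! × [f^{(7)}(26) − f^{(7)}(6)] = −1/1209600 × (8.96436e-08 − 0.00257202) = 2.12626e-09.

S_4 ≈ 56.4742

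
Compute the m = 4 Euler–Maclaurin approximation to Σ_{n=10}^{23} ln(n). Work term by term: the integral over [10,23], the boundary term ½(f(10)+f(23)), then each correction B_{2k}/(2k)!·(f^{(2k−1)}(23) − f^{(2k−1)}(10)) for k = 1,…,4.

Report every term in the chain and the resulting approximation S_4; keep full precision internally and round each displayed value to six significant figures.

S_4 ≈ 38.8048

Integral: ∫_10^23 ln(x) dx = 36.0905.
Boundary: ½(f(10) + f(23)) = ½(2.30259 + 3.13549) = 2.71904.
Running total after boundary: 38.8096.
Order-1 term: 1/12 · (0.0434783 − 0.100000) = -0.00471014.
After k=1: 38.8048.
Order-2 term: −1/720 · (0.000164379 − 0.00200000) = 2.54947e-06.
After k=2: 38.8048.
Order-3 term: 1/30240 · (3.72883e-06 − 0.000240000) = -7.81320e-09.
After k=3: 38.8048.
Order-4 term: −1/1209600 · (2.11465e-07 − 7.20000e-05) = 5.93490e-11.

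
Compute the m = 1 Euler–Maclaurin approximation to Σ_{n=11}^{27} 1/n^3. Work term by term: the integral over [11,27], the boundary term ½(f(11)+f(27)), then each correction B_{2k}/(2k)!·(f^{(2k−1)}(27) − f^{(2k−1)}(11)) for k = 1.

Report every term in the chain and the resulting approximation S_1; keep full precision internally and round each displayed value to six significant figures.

∫_11^27 1/x^3 dx evaluates to 0.00344636.
Boundary: ½(f(11) + f(27)) = ½(0.000751315 + 5.08053e-05) = 0.000401060.
Running total after boundary: 0.00384742.
Correction k=1: B_{2}/2! · (f^{(1)}(27) − f^{(1)}(11)) = 1/12 · (-5.64503e-06 − (-0.000204904)) = 1.66049e-05.

S_1 ≈ 0.00386403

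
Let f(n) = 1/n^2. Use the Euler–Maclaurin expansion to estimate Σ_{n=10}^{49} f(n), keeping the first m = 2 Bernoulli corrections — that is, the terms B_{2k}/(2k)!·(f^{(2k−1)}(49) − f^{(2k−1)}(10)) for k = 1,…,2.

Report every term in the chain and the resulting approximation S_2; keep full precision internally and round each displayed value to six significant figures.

S_2 ≈ 0.0849650

The integral term ∫_10^49 1/x^2 dx = 0.0795918.
Endpoint term: (f(10) + f(49))/2 = (0.0100000 + 0.000416493)/2 = 0.00520825.
Integral + boundary = 0.0848001.
k=1: B_{2}/(2)! × [f^{(1)}(49) − f^{(1)}(10)] = 1/12 × (-1.69997e-05 − (-0.00200000)) = 0.000165250.
Running total after k=1: 0.0849653.
k=2: B_{4}/(4)! × [f^{(3)}(49) − f^{(3)}(10)] = −1/720 × (-8.49632e-08 − (-0.000240000)) = -3.33215e-07.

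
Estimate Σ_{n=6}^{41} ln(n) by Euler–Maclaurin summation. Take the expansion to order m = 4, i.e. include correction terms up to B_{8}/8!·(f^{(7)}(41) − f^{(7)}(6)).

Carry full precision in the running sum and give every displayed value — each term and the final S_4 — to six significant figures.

∫_6^41 ln(x) dx evaluates to 106.506.
Boundary: ½(f(6) + f(41)) = ½(1.79176 + 3.71357) = 2.75267.
Integral + boundary = 109.259.
Order-1 term: 1/12 · (0.0243902 − 0.166667) = -0.0118564.
Running total after k=1: 109.247.
Order-2 term: −1/720 · (2.90187e-05 − 0.00925926) = 1.28198e-05.
Running total after k=2: 109.247.
Order-3 term: 1/30240 · (2.07153e-07 − 0.00308642) = -1.02057e-07.
Running total after k=3: 109.247.
Order-4 term: −1/1209600 · (3.69697e-09 − 0.00257202) = 2.12633e-09.

S_4 ≈ 109.247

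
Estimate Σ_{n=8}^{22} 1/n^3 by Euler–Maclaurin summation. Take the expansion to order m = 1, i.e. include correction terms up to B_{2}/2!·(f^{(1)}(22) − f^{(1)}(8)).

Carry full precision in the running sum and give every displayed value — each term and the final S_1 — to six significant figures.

Integral: ∫_8^22 1/x^3 dx = 0.00677944.
Boundary: ½(f(8) + f(22)) = ½(0.00195312 + 9.39144e-05) = 0.00102352.
Integral + boundary = 0.00780296.
Order-1 term: 1/12 · (-1.28065e-05 − (-0.000732422)) = 5.99679e-05.

S_1 ≈ 0.00786293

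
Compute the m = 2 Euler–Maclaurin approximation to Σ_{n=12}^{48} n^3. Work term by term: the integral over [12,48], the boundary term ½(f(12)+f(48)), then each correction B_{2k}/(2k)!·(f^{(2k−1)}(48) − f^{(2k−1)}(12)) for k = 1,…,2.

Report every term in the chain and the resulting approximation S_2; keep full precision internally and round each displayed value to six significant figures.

S_2 ≈ 1.37862e+06

The integral term ∫_12^48 x^3 dx = 1.32192e+06.
Boundary: ½(f(12) + f(48)) = ½(1728.00 + 110592) = 56160.0.
Integral + boundary = 1.37808e+06.
Correction k=1: B_{2}/2! · (f^{(1)}(48) − f^{(1)}(12)) = 1/12 · (6912.00 − 432.000) = 540.000.
After k=1: 1.37862e+06.
Correction k=2: B_{4}/4! · (f^{(3)}(48) − f^{(3)}(12)) = −1/720 · (6.00000 − 6.00000) = 0.00000.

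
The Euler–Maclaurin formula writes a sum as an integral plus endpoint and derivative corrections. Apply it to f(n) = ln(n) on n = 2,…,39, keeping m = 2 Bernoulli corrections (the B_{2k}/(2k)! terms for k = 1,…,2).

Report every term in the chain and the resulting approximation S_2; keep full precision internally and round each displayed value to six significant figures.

∫_2^39 ln(x) dx evaluates to 104.493.
½[f(2) + f(39)] = ½[0.693147 + 3.66356] = 2.17835.
So far: 106.671.
Correction k=1: B_{2}/2! · (f^{(1)}(39) − f^{(1)}(2)) = 1/12 · (0.0256410 − 0.500000) = -0.0395299.
Running total after k=1: 106.631.
Correction k=2: B_{4}/4! · (f^{(3)}(39) − f^{(3)}(2)) = −1/720 · (3.37160e-05 − 0.250000) = 0.000347175.

S_2 ≈ 106.632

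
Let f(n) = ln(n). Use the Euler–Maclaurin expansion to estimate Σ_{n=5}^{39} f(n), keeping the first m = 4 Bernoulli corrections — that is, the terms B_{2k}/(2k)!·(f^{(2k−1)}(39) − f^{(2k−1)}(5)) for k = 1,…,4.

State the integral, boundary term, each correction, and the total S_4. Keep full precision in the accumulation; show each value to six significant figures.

S_4 ≈ 103.454

∫_5^39 ln(x) dx evaluates to 100.832.
Boundary: ½(f(5) + f(39)) = ½(1.60944 + 3.66356) = 2.63650.
Running total after boundary: 103.468.
Correction k=1: B_{2}/2! · (f^{(1)}(39) − f^{(1)}(5)) = 1/12 · (0.0256410 − 0.200000) = -0.0145299.
After k=1: 103.454.
Correction k=2: B_{4}/4! · (f^{(3)}(39) − f^{(3)}(5)) = −1/720 · (3.37160e-05 − 0.0160000) = 2.21754e-05.
After k=2: 103.454.
Correction k=3: B_{6}/6! · (f^{(5)}(39) − f^{(5)}(5)) = 1/30240 · (2.66004e-07 − 0.00768000) = -2.53959e-07.
After k=3: 103.454.
Correction k=4: B_{8}/8! · (f^{(7)}(39) − f^{(7)}(5)) = −1/1209600 · (5.24663e-09 − 0.00921600) = 7.61904e-09.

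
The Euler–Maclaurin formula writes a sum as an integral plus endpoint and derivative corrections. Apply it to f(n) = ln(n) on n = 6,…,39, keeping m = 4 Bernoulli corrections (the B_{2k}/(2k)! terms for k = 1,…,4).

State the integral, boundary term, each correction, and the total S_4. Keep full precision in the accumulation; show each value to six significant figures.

Integral: ∫_6^39 ln(x) dx = 99.1283.
Endpoint term: (f(6) + f(39))/2 = (1.79176 + 3.66356)/2 = 2.72766.
So far: 101.856.
k=1: B_{2}/(2)! × [f^{(1)}(39) − f^{(1)}(6)] = 1/12 × (0.0256410 − 0.166667) = -0.0117521.
Running total after k=1: 101.844.
k=2: B_{4}/(4)! × [f^{(3)}(39) − f^{(3)}(6)] = −1/720 × (3.37160e-05 − 0.00925926) = 1.28133e-05.
Running total after k=2: 101.844.
k=3: B_{6}/(6)! × [f^{(5)}(39) − f^{(5)}(6)] = 1/30240 × (2.66004e-07 − 0.00308642) = -1.02055e-07.
Running total after k=3: 101.844.
k=4: B_{8}/(8)! × [f^{(7)}(39) − f^{(7)}(6)] = −1/1209600 × (5.24663e-09 − 0.00257202) = 2.12633e-09.

S_4 ≈ 101.844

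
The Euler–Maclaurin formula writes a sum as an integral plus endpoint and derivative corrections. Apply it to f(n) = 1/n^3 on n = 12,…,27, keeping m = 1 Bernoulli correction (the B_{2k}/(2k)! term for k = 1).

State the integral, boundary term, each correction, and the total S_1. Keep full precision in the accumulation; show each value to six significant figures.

S_1 ≈ 0.00311269

∫_12^27 1/x^3 dx evaluates to 0.00278635.
Endpoint term: (f(12) + f(27))/2 = (0.000578704 + 5.08053e-05)/2 = 0.000314754.
Integral + boundary = 0.00310111.
Correction k=1: B_{2}/2! · (f^{(1)}(27) − f^{(1)}(12)) = 1/12 · (-5.64503e-06 − (-0.000144676)) = 1.15859e-05.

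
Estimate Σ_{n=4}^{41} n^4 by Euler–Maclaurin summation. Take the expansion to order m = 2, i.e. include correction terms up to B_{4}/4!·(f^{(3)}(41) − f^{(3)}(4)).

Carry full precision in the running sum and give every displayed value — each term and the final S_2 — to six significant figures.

The integral term ∫_4^41 x^4 dx = 2.31710e+07.
Endpoint term: (f(4) + f(41))/2 = (256.000 + 2.82576e+06)/2 = 1.41301e+06.
Integral + boundary = 2.45840e+07.
k=1: B_{2}/(2)! × [f^{(1)}(41) − f^{(1)}(4)] = 1/12 × (275684 − 256.000) = 22952.3.
Partial sum through k=1: 2.46070e+07.
k=2: B_{4}/(4)! × [f^{(3)}(41) − f^{(3)}(4)] = −1/720 × (984.000 − 96.0000) = -1.23333.

S_2 ≈ 2.46070e+07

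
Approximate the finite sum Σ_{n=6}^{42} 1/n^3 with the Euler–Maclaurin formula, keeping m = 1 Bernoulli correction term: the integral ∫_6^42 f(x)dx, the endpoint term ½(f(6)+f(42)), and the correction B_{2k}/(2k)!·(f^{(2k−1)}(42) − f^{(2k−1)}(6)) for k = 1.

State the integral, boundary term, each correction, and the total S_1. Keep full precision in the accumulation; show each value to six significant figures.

S_1 ≈ 0.0161198

The integral term ∫_6^42 1/x^3 dx = 0.0136054.
½[f(6) + f(42)] = ½[0.00462963 + 1.34975e-05] = 0.00232156.
Integral + boundary = 0.0159270.
Correction k=1: B_{2}/2! · (f^{(1)}(42) − f^{(1)}(6)) = 1/12 · (-9.64104e-07 − (-0.00231481)) = 0.000192821.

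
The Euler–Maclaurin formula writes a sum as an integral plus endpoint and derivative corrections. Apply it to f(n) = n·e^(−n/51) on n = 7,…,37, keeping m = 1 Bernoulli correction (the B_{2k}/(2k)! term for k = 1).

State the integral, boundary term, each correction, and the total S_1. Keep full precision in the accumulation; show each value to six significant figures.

∫_7^37 x·e^(−x/51) dx evaluates to 406.047.
Boundary: ½(f(7) + f(37)) = ½(6.10224 + 17.9112) = 12.0067.
Running total after boundary: 418.054.
k=1: B_{2}/(2)! × [f^{(1)}(37) − f^{(1)}(7)] = 1/12 × (0.132887 − 0.752096) = -0.0516008.

S_1 ≈ 418.002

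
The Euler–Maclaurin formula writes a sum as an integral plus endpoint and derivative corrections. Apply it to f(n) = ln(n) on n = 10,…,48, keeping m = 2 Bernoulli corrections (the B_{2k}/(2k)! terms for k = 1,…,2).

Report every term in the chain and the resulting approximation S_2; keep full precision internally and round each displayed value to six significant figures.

S_2 ≈ 127.872

Integral: ∫_10^48 ln(x) dx = 124.792.
Boundary: ½(f(10) + f(48)) = ½(2.30259 + 3.87120) = 3.08689.
Integral + boundary = 127.879.
Correction k=1: B_{2}/2! · (f^{(1)}(48) − f^{(1)}(10)) = 1/12 · (0.0208333 − 0.100000) = -0.00659722.
After k=1: 127.872.
Correction k=2: B_{4}/4! · (f^{(3)}(48) − f^{(3)}(10)) = −1/720 · (1.80845e-05 − 0.00200000) = 2.75266e-06.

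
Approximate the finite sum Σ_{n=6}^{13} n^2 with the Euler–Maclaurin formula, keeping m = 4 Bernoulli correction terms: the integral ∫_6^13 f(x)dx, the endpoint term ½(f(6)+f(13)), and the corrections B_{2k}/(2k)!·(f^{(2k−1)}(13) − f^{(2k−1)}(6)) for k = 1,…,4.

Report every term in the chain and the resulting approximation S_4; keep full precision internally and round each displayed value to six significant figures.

S_4 ≈ 764.000

Integral: ∫_6^13 x^2 dx = 660.333.
Boundary: ½(f(6) + f(13)) = ½(36.0000 + 169.000) = 102.500.
So far: 762.833.
k=1: B_{2}/(2)! × [f^{(1)}(13) − f^{(1)}(6)] = 1/12 × (26.0000 − 12.0000) = 1.16667.
Partial sum through k=1: 764.000.
k=2: B_{4}/(4)! × [f^{(3)}(13) − f^{(3)}(6)] = −1/720 × (0.00000 − 0.00000) = 0.00000.
Partial sum through k=2: 764.000.
k=3: B_{6}/(6)! × [f^{(5)}(13) − f^{(5)}(6)] = 1/30240 × (0.00000 − 0.00000) = 0.00000.
Partial sum through k=3: 764.000.
k=4: B_{8}/(8)! × [f^{(7)}(13) − f^{(7)}(6)] = −1/1209600 × (0.00000 − 0.00000) = 0.00000.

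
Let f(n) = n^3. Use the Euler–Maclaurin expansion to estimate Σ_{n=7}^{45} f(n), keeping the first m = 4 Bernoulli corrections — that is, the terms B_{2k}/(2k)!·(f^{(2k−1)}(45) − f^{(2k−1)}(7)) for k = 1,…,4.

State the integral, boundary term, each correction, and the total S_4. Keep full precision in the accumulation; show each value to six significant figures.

S_4 ≈ 1.07078e+06

Integral: ∫_7^45 x^3 dx = 1.02456e+06.
Boundary: ½(f(7) + f(45)) = ½(343.000 + 91125.0) = 45734.0.
So far: 1.07029e+06.
Correction k=1: B_{2}/2! · (f^{(1)}(45) − f^{(1)}(7)) = 1/12 · (6075.00 − 147.000) = 494.000.
After k=1: 1.07078e+06.
Correction k=2: B_{4}/4! · (f^{(3)}(45) − f^{(3)}(7)) = −1/720 · (6.00000 − 6.00000) = 0.00000.
After k=2: 1.07078e+06.
Correction k=3: B_{6}/6! · (f^{(5)}(45) − f^{(5)}(7)) = 1/30240 · (0.00000 − 0.00000) = 0.00000.
After k=3: 1.07078e+06.
Correction k=4: B_{8}/8! · (f^{(7)}(45) − f^{(7)}(7)) = −1/1209600 · (0.00000 − 0.00000) = 0.00000.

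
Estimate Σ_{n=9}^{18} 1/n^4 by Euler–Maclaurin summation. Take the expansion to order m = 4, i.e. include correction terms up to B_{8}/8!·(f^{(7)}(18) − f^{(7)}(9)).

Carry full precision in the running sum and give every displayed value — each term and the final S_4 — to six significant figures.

Integral: ∫_9^18 1/x^4 dx = 0.000400091.
Endpoint term: (f(9) + f(18))/2 = (0.000152416 + 9.52599e-06)/2 = 8.09709e-05.
Integral + boundary = 0.000481062.
Order-1 term: 1/12 · (-2.11689e-06 − (-6.77404e-05)) = 5.46862e-06.
Partial sum through k=1: 0.000486531.
Order-2 term: −1/720 · (-1.96008e-07 − (-2.50890e-05)) = -3.45736e-08.
Partial sum through k=2: 0.000486496.
Order-3 term: 1/30240 · (-3.38779e-08 − (-1.73455e-05)) = 5.72474e-10.
Partial sum through k=3: 0.000486497.
Order-4 term: −1/1209600 · (-9.41053e-09 − (-1.92728e-05)) = -1.59254e-11.

S_4 ≈ 0.000486497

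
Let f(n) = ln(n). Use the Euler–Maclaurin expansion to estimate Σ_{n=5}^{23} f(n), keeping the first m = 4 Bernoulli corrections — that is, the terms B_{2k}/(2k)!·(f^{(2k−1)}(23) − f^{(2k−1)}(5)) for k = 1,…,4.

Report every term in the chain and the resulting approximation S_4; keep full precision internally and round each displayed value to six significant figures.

S_4 ≈ 48.4286

Integral: ∫_5^23 ln(x) dx = 46.0692.
Boundary: ½(f(5) + f(23)) = ½(1.60944 + 3.13549) = 2.37247.
Running total after boundary: 48.4416.
Order-1 term: 1/12 · (0.0434783 − 0.200000) = -0.0130435.
Running total after k=1: 48.4286.
Order-2 term: −1/720 · (0.000164379 − 0.0160000) = 2.19939e-05.
Running total after k=2: 48.4286.
Order-3 term: 1/30240 · (3.72883e-06 − 0.00768000) = -2.53845e-07.
Running total after k=3: 48.4286.
Order-4 term: −1/1209600 · (2.11465e-07 − 0.00921600) = 7.61887e-09.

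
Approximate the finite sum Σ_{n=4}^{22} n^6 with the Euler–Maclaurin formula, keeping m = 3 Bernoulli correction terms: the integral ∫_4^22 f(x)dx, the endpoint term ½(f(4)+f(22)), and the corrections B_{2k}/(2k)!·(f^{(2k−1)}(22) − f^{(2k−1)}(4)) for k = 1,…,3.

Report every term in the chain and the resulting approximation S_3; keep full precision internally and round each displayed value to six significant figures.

S_3 ≈ 4.15601e+08

∫_4^22 x^6 dx evaluates to 3.56335e+08.
Boundary: ½(f(4) + f(22)) = ½(4096.00 + 1.13380e+08) = 5.66920e+07.
So far: 4.13027e+08.
Correction k=1: B_{2}/2! · (f^{(1)}(22) − f^{(1)}(4)) = 1/12 · (3.09218e+07 − 6144.00) = 2.57630e+06.
After k=1: 4.15603e+08.
Correction k=2: B_{4}/4! · (f^{(3)}(22) − f^{(3)}(4)) = −1/720 · (1.27776e+06 − 7680.00) = -1764.00.
After k=2: 4.15601e+08.
Correction k=3: B_{6}/6! · (f^{(5)}(22) − f^{(5)}(4)) = 1/30240 · (15840.0 − 2880.00) = 0.428571.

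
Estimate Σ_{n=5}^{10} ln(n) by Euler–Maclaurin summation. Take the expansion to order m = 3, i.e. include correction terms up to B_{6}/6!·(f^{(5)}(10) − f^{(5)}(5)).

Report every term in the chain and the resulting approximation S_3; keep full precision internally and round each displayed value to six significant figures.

The integral term ∫_5^10 ln(x) dx = 9.97866.
Endpoint term: (f(5) + f(10))/2 = (1.60944 + 2.30259)/2 = 1.95601.
Running total after boundary: 11.9347.
k=1: B_{2}/(2)! × [f^{(1)}(10) − f^{(1)}(5)] = 1/12 × (0.100000 − 0.200000) = -0.00833333.
Running total after k=1: 11.9263.
k=2: B_{4}/(4)! × [f^{(3)}(10) − f^{(3)}(5)] = −1/720 × (0.00200000 − 0.0160000) = 1.94444e-05.
Running total after k=2: 11.9264.
k=3: B_{6}/(6)! × [f^{(5)}(10) − f^{(5)}(5)] = 1/30240 × (0.000240000 − 0.00768000) = -2.46032e-07.

S_3 ≈ 11.9264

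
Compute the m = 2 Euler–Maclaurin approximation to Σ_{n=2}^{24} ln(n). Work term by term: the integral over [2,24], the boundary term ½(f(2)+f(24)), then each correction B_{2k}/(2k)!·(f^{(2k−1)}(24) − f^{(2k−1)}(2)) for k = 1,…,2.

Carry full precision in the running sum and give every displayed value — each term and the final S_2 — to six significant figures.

The integral term ∫_2^24 ln(x) dx = 52.8870.
Endpoint term: (f(2) + f(24))/2 = (0.693147 + 3.17805)/2 = 1.93560.
Integral + boundary = 54.8226.
Order-1 term: 1/12 · (0.0416667 − 0.500000) = -0.0381944.
Partial sum through k=1: 54.7844.
Order-2 term: −1/720 · (0.000144676 − 0.250000) = 0.000347021.

S_2 ≈ 54.7848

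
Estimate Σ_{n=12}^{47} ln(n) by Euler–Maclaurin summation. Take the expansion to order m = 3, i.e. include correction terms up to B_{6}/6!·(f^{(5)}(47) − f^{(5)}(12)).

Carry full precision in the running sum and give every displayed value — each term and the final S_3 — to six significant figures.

S_3 ≈ 119.300

Integral: ∫_12^47 ln(x) dx = 116.138.
Boundary: ½(f(12) + f(47)) = ½(2.48491 + 3.85015) = 3.16753.
So far: 119.306.
Order-1 term: 1/12 · (0.0212766 − 0.0833333) = -0.00517139.
Running total after k=1: 119.300.
Order-2 term: −1/720 · (1.92636e-05 − 0.00115741) = 1.58076e-06.
Running total after k=2: 119.300.
Order-3 term: 1/30240 · (1.04646e-07 − 9.64506e-05) = -3.18604e-09.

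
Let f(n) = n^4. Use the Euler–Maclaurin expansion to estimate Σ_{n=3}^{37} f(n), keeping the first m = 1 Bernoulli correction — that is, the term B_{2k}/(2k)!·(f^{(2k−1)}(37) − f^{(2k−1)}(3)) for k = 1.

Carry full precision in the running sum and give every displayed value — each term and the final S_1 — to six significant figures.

S_1 ≈ 1.48227e+07

Integral: ∫_3^37 x^4 dx = 1.38687e+07.
Boundary: ½(f(3) + f(37)) = ½(81.0000 + 1.87416e+06) = 937121.
So far: 1.48059e+07.
Order-1 term: 1/12 · (202612 − 108.000) = 16875.3.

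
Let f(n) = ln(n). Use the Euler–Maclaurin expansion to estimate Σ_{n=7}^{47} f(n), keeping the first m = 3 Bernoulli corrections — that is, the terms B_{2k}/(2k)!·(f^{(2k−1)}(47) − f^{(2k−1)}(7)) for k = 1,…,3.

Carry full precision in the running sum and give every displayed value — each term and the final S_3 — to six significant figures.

S_3 ≈ 130.223

The integral term ∫_7^47 ln(x) dx = 127.336.
½[f(7) + f(47)] = ½[1.94591 + 3.85015] = 2.89803.
So far: 130.234.
k=1: B_{2}/(2)! × [f^{(1)}(47) − f^{(1)}(7)] = 1/12 × (0.0212766 − 0.142857) = -0.0101317.
Partial sum through k=1: 130.223.
k=2: B_{4}/(4)! × [f^{(3)}(47) − f^{(3)}(7)] = −1/720 × (1.92636e-05 − 0.00583090) = 8.07172e-06.
Partial sum through k=2: 130.223.
k=3: B_{6}/(6)! × [f^{(5)}(47) − f^{(5)}(7)] = 1/30240 × (1.04646e-07 − 0.00142798) = -4.72180e-08.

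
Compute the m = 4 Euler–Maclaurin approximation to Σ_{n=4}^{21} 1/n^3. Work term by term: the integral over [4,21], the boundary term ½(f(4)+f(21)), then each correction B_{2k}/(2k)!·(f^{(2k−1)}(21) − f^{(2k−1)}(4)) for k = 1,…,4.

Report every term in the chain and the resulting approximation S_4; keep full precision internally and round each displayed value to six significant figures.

S_4 ≈ 0.0389388

∫_4^21 1/x^3 dx evaluates to 0.0301162.
Endpoint term: (f(4) + f(21))/2 = (0.0156250 + 0.000107980)/2 = 0.00786649.
Running total after boundary: 0.0379827.
k=1: B_{2}/(2)! × [f^{(1)}(21) − f^{(1)}(4)] = 1/12 × (-1.54257e-05 − (-0.0117188)) = 0.000975277.
Running total after k=1: 0.0389580.
k=2: B_{4}/(4)! × [f^{(3)}(21) − f^{(3)}(4)] = −1/720 × (-6.99577e-07 − (-0.0146484)) = -2.03441e-05.
Running total after k=2: 0.0389376.
k=3: B_{6}/(6)! × [f^{(5)}(21) − f^{(5)}(4)] = 1/30240 × (-6.66264e-08 − (-0.0384521)) = 1.27156e-06.
Running total after k=3: 0.0389389.
k=4: B_{8}/(8)! × [f^{(7)}(21) − f^{(7)}(4)] = −1/1209600 × (-1.08778e-08 − (-0.173035)) = -1.43051e-07.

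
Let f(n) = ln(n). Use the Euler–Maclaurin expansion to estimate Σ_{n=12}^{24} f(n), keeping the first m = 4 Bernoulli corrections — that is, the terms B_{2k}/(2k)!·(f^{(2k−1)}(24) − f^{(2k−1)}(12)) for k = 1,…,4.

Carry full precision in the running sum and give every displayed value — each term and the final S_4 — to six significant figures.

∫_12^24 ln(x) dx evaluates to 34.4544.
Boundary: ½(f(12) + f(24)) = ½(2.48491 + 3.17805) = 2.83148.
Integral + boundary = 37.2859.
Order-1 term: 1/12 · (0.0416667 − 0.0833333) = -0.00347222.
Running total after k=1: 37.2824.
Order-2 term: −1/720 · (0.000144676 − 0.00115741) = 1.40657e-06.
Running total after k=2: 37.2824.
Order-3 term: 1/30240 · (3.01408e-06 − 9.64506e-05) = -3.08983e-09.
Running total after k=3: 37.2824.
Order-4 term: −1/1209600 · (1.56983e-07 − 2.00939e-05) = 1.64822e-11.

S_4 ≈ 37.2824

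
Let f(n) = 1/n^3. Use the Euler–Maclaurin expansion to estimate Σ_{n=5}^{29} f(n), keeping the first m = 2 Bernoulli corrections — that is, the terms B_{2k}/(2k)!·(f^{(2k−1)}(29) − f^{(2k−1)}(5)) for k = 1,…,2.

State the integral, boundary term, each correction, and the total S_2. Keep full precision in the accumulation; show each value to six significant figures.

S_2 ≈ 0.0238203

Integral: ∫_5^29 1/x^3 dx = 0.0194055.
Boundary: ½(f(5) + f(29)) = ½(0.00800000 + 4.10021e-05) = 0.00402050.
Running total after boundary: 0.0234260.
k=1: B_{2}/(2)! × [f^{(1)}(29) − f^{(1)}(5)] = 1/12 × (-4.24160e-06 − (-0.00480000)) = 0.000399647.
Partial sum through k=1: 0.0238256.
k=2: B_{4}/(4)! × [f^{(3)}(29) − f^{(3)}(5)] = −1/720 × (-1.00870e-07 − (-0.00384000)) = -5.33319e-06.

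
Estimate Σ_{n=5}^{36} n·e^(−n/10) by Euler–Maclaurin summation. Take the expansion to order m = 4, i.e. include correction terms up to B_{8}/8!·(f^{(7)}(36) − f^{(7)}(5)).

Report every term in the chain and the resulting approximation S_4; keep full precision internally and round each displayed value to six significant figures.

Integral: ∫_5^36 x·e^(−x/10) dx = 78.4107.
½[f(5) + f(36)] = ½[3.03265 + 0.983654] = 2.00815.
Running total after boundary: 80.4188.
Correction k=1: B_{2}/2! · (f^{(1)}(36) − f^{(1)}(5)) = 1/12 · (-0.0710417 − 0.303265) = -0.0311923.
Partial sum through k=1: 80.3876.
Correction k=2: B_{4}/4! · (f^{(3)}(36) − f^{(3)}(5)) = −1/720 · (-0.000163942 − 0.0151633) = 2.12878e-05.
Partial sum through k=2: 80.3877.
Correction k=3: B_{6}/6! · (f^{(5)}(36) − f^{(5)}(5)) = 1/30240 · (3.82532e-06 − 0.000272939) = -8.89926e-09.
Partial sum through k=3: 80.3877.
Correction k=4: B_{8}/8! · (f^{(7)}(36) − f^{(7)}(5)) = −1/1209600 · (9.29007e-08 − 3.94245e-06) = 3.18250e-12.

S_4 ≈ 80.3877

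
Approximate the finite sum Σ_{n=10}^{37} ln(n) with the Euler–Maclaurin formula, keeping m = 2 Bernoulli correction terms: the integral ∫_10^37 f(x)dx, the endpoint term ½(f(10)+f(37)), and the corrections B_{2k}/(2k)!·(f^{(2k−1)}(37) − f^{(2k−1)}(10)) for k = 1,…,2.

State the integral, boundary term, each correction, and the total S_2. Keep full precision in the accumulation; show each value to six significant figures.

The integral term ∫_10^37 ln(x) dx = 83.5781.
½[f(10) + f(37)] = ½[2.30259 + 3.61092] = 2.95675.
Integral + boundary = 86.5349.
k=1: B_{2}/(2)! × [f^{(1)}(37) − f^{(1)}(10)] = 1/12 × (0.0270270 − 0.100000) = -0.00608108.
After k=1: 86.5288.
k=2: B_{4}/(4)! × [f^{(3)}(37) − f^{(3)}(10)] = −1/720 × (3.94843e-05 − 0.00200000) = 2.72294e-06.

S_2 ≈ 86.5288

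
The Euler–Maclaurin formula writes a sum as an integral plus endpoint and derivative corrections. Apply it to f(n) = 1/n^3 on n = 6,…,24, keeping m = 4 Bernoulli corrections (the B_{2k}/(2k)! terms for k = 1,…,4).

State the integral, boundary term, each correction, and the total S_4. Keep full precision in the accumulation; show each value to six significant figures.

S_4 ≈ 0.0155622

The integral term ∫_6^24 1/x^3 dx = 0.0130208.
Boundary: ½(f(6) + f(24)) = ½(0.00462963 + 7.23380e-05) = 0.00235098.
Integral + boundary = 0.0153718.
Order-1 term: 1/12 · (-9.04225e-06 − (-0.00231481)) = 0.000192148.
After k=1: 0.0155640.
Order-2 term: −1/720 · (-3.13967e-07 − (-0.00128601)) = -1.78569e-06.
After k=2: 0.0155622.
Order-3 term: 1/30240 · (-2.28934e-08 − (-0.00150034)) = 4.96138e-08.
After k=3: 0.0155622.
Order-4 term: −1/1209600 · (-2.86168e-09 − (-0.00300069)) = -2.48072e-09.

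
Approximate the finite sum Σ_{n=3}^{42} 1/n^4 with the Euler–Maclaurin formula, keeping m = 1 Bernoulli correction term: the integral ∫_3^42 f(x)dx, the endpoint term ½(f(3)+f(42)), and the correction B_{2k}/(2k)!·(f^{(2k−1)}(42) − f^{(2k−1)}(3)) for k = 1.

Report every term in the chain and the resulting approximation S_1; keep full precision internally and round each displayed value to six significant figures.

S_1 ≈ 0.0198859

∫_3^42 1/x^4 dx evaluates to 0.0123412.
Boundary: ½(f(3) + f(42)) = ½(0.0123457 + 3.21368e-07) = 0.00617300.
Integral + boundary = 0.0185142.
k=1: B_{2}/(2)! × [f^{(1)}(42) − f^{(1)}(3)] = 1/12 × (-3.06065e-08 − (-0.0164609)) = 0.00137174.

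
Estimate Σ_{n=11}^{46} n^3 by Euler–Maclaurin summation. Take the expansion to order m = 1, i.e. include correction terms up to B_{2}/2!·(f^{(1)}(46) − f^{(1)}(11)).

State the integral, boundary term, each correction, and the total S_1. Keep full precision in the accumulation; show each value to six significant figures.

∫_11^46 x^3 dx evaluates to 1.11570e+06.
Boundary: ½(f(11) + f(46)) = ½(1331.00 + 97336.0) = 49333.5.
Running total after boundary: 1.16504e+06.
Correction k=1: B_{2}/2! · (f^{(1)}(46) − f^{(1)}(11)) = 1/12 · (6348.00 − 363.000) = 498.750.

S_1 ≈ 1.16554e+06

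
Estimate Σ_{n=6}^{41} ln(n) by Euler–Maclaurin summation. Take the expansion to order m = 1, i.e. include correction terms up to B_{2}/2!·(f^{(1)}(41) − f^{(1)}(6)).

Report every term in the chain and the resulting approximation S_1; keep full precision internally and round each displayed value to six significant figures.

The integral term ∫_6^41 ln(x) dx = 106.506.
½[f(6) + f(41)] = ½[1.79176 + 3.71357] = 2.75267.
So far: 109.259.
Correction k=1: B_{2}/2! · (f^{(1)}(41) − f^{(1)}(6)) = 1/12 · (0.0243902 − 0.166667) = -0.0118564.

S_1 ≈ 109.247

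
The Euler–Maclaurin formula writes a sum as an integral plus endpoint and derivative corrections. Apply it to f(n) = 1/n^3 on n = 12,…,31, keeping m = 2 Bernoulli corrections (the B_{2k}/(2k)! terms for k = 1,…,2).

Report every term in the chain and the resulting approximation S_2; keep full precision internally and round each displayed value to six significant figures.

Integral: ∫_12^31 1/x^3 dx = 0.00295193.
Endpoint term: (f(12) + f(31))/2 = (0.000578704 + 3.35672e-05)/2 = 0.000306135.
Running total after boundary: 0.00325807.
Order-1 term: 1/12 · (-3.24844e-06 − (-0.000144676)) = 1.17856e-05.
After k=1: 0.00326985.
Order-2 term: −1/720 · (-6.76054e-08 − (-2.00939e-05)) = -2.78143e-08.

S_2 ≈ 0.00326982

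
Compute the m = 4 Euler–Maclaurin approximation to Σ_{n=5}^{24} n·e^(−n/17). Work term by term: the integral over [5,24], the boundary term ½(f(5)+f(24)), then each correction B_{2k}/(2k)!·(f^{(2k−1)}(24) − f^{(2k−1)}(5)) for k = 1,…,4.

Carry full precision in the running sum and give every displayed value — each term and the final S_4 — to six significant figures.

S_4 ≈ 113.568

The integral term ∫_5^24 x·e^(−x/17) dx = 108.833.
Boundary: ½(f(5) + f(24)) = ½(3.72594 + 5.84911) = 4.78753.
So far: 113.620.
Correction k=1: B_{2}/2! · (f^{(1)}(24) − f^{(1)}(5)) = 1/12 · (-0.100352 − 0.526016) = -0.0521973.
After k=1: 113.568.
Correction k=2: B_{4}/4! · (f^{(3)}(24) − f^{(3)}(5)) = −1/720 · (0.00133935 − 0.00697714) = 7.83026e-06.
After k=2: 113.568.
Correction k=3: B_{6}/6! · (f^{(5)}(24) − f^{(5)}(5)) = 1/30240 · (1.04704e-05 − 4.19867e-05) = -1.04221e-09.
After k=3: 113.568.
Correction k=4: B_{8}/8! · (f^{(7)}(24) − f^{(7)}(5)) = −1/1209600 · (5.64234e-08 − 2.07028e-07) = 1.24508e-13.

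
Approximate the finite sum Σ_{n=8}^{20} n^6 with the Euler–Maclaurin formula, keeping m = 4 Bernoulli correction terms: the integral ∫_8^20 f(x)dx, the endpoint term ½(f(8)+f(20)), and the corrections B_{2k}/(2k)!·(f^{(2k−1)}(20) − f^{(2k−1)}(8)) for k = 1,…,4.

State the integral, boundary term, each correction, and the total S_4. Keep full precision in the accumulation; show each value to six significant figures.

Integral: ∫_8^20 x^6 dx = 1.82558e+08.
Endpoint term: (f(8) + f(20))/2 = (262144 + 6.40000e+07)/2 = 3.21311e+07.
Running total after boundary: 2.14689e+08.
Correction k=1: B_{2}/2! · (f^{(1)}(20) − f^{(1)}(8)) = 1/12 · (1.92000e+07 − 196608) = 1.58362e+06.
Running total after k=1: 2.16272e+08.
Correction k=2: B_{4}/4! · (f^{(3)}(20) − f^{(3)}(8)) = −1/720 · (960000 − 61440.0) = -1248.00.
Running total after k=2: 2.16271e+08.
Correction k=3: B_{6}/6! · (f^{(5)}(20) − f^{(5)}(8)) = 1/30240 · (14400.0 − 5760.00) = 0.285714.
Running total after k=3: 2.16271e+08.
Correction k=4: B_{8}/8! · (f^{(7)}(20) − f^{(7)}(8)) = −1/1209600 · (0.00000 − 0.00000) = 0.00000.

S_4 ≈ 2.16271e+08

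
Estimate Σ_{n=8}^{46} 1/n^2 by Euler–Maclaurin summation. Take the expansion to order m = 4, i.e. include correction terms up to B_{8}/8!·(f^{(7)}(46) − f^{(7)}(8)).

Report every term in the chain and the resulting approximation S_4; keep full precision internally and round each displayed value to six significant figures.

The integral term ∫_8^46 1/x^2 dx = 0.103261.
Endpoint term: (f(8) + f(46))/2 = (0.0156250 + 0.000472590)/2 = 0.00804879.
So far: 0.111310.
Correction k=1: B_{2}/2! · (f^{(1)}(46) − f^{(1)}(8)) = 1/12 · (-2.05474e-05 − (-0.00390625)) = 0.000323809.
Running total after k=1: 0.111633.
Correction k=2: B_{4}/4! · (f^{(3)}(46) − f^{(3)}(8)) = −1/720 · (-1.16526e-07 − (-0.000732422)) = -1.01709e-06.
Running total after k=2: 0.111632.
Correction k=3: B_{6}/6! · (f^{(5)}(46) − f^{(5)}(8)) = 1/30240 · (-1.65207e-09 − (-0.000343323)) = 1.13532e-08.
Running total after k=3: 0.111632.
Correction k=4: B_{8}/8! · (f^{(7)}(46) − f^{(7)}(8)) = −1/1209600 · (-4.37220e-11 − (-0.000300407)) = -2.48353e-10.

S_4 ≈ 0.111632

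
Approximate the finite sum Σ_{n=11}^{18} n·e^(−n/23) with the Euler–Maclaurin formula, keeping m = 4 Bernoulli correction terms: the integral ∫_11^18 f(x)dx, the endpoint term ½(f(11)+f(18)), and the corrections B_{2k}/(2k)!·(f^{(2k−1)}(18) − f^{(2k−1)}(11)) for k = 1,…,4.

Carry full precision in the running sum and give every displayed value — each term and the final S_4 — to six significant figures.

The integral term ∫_11^18 x·e^(−x/23) dx = 53.5802.
Endpoint term: (f(11) + f(18))/2 = (6.81847 + 8.22981)/2 = 7.52414.
Running total after boundary: 61.1044.
k=1: B_{2}/(2)! × [f^{(1)}(18) − f^{(1)}(11)] = 1/12 × (0.0993939 − 0.323405) = -0.0186676.
Running total after k=1: 61.0857.
k=2: B_{4}/(4)! × [f^{(3)}(18) − f^{(3)}(11)] = −1/720 × (0.00191648 − 0.00295487) = 1.44221e-06.
Running total after k=2: 61.0857.
k=3: B_{6}/(6)! × [f^{(5)}(18) − f^{(5)}(11)] = 1/30240 × (6.89049e-06 − 1.00159e-05) = -1.03352e-10.
Running total after k=3: 61.0857.
k=4: B_{8}/(8)! × [f^{(7)}(18) − f^{(7)}(11)] = −1/1209600 × (1.92025e-08 − 2.73080e-08) = 6.70097e-15.

S_4 ≈ 61.0857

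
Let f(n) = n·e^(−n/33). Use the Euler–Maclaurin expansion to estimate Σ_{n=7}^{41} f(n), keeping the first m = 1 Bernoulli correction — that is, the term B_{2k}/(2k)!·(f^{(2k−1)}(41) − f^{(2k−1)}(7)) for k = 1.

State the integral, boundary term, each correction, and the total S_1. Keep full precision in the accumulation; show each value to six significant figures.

S_1 ≈ 371.429

Integral: ∫_7^41 x·e^(−x/33) dx = 362.739.
½[f(7) + f(41)] = ½[5.66207 + 11.8360] = 8.74905.
Integral + boundary = 371.488.
Order-1 term: 1/12 · (-0.0699839 − 0.637289) = -0.0589394.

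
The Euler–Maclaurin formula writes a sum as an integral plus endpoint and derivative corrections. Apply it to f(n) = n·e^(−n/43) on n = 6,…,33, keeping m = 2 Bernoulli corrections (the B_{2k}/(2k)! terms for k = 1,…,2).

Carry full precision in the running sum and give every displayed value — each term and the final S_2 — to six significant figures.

S_2 ≈ 325.803

∫_6^33 x·e^(−x/43) dx evaluates to 315.588.
Boundary: ½(f(6) + f(33)) = ½(5.21858 + 15.3186) = 10.2686.
Running total after boundary: 325.856.
Order-1 term: 1/12 · (0.107953 − 0.748400) = -0.0533706.
After k=1: 325.803.
Order-2 term: −1/720 · (0.000560493 − 0.00134555) = 1.09036e-06.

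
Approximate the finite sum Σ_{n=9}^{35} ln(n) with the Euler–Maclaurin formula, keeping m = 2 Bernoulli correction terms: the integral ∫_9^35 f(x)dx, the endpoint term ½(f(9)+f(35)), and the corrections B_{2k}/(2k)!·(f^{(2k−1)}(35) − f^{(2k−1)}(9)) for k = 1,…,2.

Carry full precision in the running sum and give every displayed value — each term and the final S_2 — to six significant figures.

Integral: ∫_9^35 ln(x) dx = 78.6622.
½[f(9) + f(35)] = ½[2.19722 + 3.55535] = 2.87629.
Running total after boundary: 81.5384.
Correction k=1: B_{2}/2! · (f^{(1)}(35) − f^{(1)}(9)) = 1/12 · (0.0285714 − 0.111111) = -0.00687831.
Partial sum through k=1: 81.5316.
Correction k=2: B_{4}/4! · (f^{(3)}(35) − f^{(3)}(9)) = −1/720 · (4.66472e-05 − 0.00274348) = 3.74561e-06.

S_2 ≈ 81.5316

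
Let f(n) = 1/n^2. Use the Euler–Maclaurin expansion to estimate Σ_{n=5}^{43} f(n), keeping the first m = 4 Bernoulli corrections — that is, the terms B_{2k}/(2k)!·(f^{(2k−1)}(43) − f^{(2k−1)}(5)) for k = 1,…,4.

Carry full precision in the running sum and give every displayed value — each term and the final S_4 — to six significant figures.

Integral: ∫_5^43 1/x^2 dx = 0.176744.
Endpoint term: (f(5) + f(43))/2 = (0.0400000 + 0.000540833)/2 = 0.0202704.
Integral + boundary = 0.197015.
k=1: B_{2}/(2)! × [f^{(1)}(43) − f^{(1)}(5)] = 1/12 × (-2.51550e-05 − (-0.0160000)) = 0.00133124.
Running total after k=1: 0.198346.
k=2: B_{4}/(4)! × [f^{(3)}(43) − f^{(3)}(5)] = −1/720 × (-1.63256e-07 − (-0.00768000)) = -1.06664e-05.
Running total after k=2: 0.198335.
k=3: B_{6}/(6)! × [f^{(5)}(43) − f^{(5)}(5)] = 1/30240 × (-2.64883e-09 − (-0.00921600)) = 3.04762e-07.
Running total after k=3: 0.198335.
k=4: B_{8}/(8)! × [f^{(7)}(43) − f^{(7)}(5)] = −1/1209600 × (-8.02240e-11 − (-0.0206438)) = -1.70667e-08.

S_4 ≈ 0.198335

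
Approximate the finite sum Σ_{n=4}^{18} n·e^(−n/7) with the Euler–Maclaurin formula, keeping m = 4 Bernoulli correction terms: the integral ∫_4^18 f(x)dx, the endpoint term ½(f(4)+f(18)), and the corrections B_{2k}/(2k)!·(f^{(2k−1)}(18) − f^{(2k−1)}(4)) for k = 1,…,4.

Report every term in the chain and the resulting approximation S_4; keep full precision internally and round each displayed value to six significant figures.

S_4 ≈ 31.8958

Integral: ∫_4^18 x·e^(−x/7) dx = 30.1087.
Boundary: ½(f(4) + f(18)) = ½(2.25887 + 1.37567) = 1.81727.
Integral + boundary = 31.9260.
k=1: B_{2}/(2)! × [f^{(1)}(18) − f^{(1)}(4)] = 1/12 × (-0.120098 − 0.242022) = -0.0301767.
Partial sum through k=1: 31.8958.
k=2: B_{4}/(4)! × [f^{(3)}(18) − f^{(3)}(4)] = −1/720 × (0.000668451 − 0.0279889) = 3.79451e-05.
Partial sum through k=2: 31.8958.
k=3: B_{6}/(6)! × [f^{(5)}(18) − f^{(5)}(4)] = 1/30240 × (7.73039e-05 − 0.00104161) = -3.18883e-08.
Partial sum through k=3: 31.8958.
k=4: B_{8}/(8)! × [f^{(7)}(18) − f^{(7)}(4)] = −1/1209600 × (2.87686e-06 − 3.08573e-05) = 2.31320e-11.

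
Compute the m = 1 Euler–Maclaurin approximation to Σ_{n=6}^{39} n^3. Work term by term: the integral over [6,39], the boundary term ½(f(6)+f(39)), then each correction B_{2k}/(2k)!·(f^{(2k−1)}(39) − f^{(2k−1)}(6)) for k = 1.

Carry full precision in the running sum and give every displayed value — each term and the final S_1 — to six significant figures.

The integral term ∫_6^39 x^3 dx = 578036.
Endpoint term: (f(6) + f(39))/2 = (216.000 + 59319.0)/2 = 29767.5.
Integral + boundary = 607804.
Order-1 term: 1/12 · (4563.00 − 108.000) = 371.250.

S_1 ≈ 608175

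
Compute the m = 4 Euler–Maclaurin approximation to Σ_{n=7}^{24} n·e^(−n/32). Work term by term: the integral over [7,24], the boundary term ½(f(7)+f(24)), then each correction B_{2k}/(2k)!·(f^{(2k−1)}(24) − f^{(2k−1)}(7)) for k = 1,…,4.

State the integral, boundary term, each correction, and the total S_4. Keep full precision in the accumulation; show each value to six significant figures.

Integral: ∫_7^24 x·e^(−x/32) dx = 156.315.
Boundary: ½(f(7) + f(24)) = ½(5.62466 + 11.3368) = 8.48073.
Running total after boundary: 164.796.
k=1: B_{2}/(2)! × [f^{(1)}(24) − f^{(1)}(7)] = 1/12 × (0.118092 − 0.627752) = -0.0424717.
After k=1: 164.754.
k=2: B_{4}/(4)! × [f^{(3)}(24) − f^{(3)}(7)] = −1/720 × (0.00103791 − 0.00218242) = 1.58959e-06.
After k=2: 164.754.
k=3: B_{6}/(6)! × [f^{(5)}(24) − f^{(5)}(7)] = 1/30240 × (1.91456e-06 − 3.66387e-06) = -5.78476e-11.
After k=3: 164.754.
k=4: B_{8}/(8)! × [f^{(7)}(24) − f^{(7)}(7)] = −1/1209600 × (2.74954e-09 − 5.07467e-09) = 1.92224e-15.

S_4 ≈ 164.754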